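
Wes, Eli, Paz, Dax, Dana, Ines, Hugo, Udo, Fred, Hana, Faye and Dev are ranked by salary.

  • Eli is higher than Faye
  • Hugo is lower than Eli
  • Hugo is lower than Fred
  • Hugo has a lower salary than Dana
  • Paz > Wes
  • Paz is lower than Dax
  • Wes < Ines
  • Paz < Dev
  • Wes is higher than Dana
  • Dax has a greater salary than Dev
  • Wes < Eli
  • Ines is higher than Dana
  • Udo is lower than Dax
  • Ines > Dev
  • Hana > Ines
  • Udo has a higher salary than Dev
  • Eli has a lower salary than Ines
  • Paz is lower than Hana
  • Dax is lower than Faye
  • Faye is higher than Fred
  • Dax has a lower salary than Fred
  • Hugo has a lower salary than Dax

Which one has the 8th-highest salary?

Dev

Piecing the relations together gives one ordering: Hugo < Dana < Wes < Paz < Dev < Udo < Dax < Fred < Faye < Eli < Ines < Hana.
The 8th largest is Dev.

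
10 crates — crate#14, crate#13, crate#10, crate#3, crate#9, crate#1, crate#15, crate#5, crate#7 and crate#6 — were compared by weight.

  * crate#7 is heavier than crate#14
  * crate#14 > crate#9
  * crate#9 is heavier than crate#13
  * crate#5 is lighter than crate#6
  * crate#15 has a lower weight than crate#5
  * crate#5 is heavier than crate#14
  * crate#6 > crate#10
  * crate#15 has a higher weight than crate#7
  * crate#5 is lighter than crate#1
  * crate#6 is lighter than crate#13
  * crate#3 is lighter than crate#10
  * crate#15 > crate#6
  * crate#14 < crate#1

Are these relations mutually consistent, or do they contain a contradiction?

inconsistent

Chaining the given relations yields crate#6 < crate#13 < crate#9 < crate#14 < crate#7 < crate#15 < crate#5, so crate#6 < crate#5. But one relation states crate#5 < crate#6. These cannot both hold.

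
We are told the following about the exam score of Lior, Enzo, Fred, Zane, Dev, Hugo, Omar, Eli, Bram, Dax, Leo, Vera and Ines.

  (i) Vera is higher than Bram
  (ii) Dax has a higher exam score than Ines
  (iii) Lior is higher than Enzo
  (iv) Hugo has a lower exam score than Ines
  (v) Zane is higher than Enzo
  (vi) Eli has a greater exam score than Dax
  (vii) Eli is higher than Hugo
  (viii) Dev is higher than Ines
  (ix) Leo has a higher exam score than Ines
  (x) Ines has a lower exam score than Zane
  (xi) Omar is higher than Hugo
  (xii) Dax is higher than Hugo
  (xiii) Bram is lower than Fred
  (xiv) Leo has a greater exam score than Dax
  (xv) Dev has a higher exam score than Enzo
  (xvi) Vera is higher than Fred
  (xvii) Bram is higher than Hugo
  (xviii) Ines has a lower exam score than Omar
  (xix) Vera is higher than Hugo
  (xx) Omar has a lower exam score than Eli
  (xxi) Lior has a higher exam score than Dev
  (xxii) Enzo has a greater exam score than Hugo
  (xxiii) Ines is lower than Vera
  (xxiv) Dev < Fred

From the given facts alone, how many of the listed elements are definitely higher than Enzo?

The elements the relations force above Enzo are Dev, Zane, Fred, Lior, Vera — no chain reaches any other.
That is 5.

5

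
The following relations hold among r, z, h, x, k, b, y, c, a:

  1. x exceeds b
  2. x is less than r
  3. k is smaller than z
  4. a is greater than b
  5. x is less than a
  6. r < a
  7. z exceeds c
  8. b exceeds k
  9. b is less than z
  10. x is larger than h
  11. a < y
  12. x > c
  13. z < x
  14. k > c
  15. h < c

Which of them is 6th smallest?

Chaining the given pairs: h < c < k < b < z < x < r < a < y.
The 6th smallest is x.

x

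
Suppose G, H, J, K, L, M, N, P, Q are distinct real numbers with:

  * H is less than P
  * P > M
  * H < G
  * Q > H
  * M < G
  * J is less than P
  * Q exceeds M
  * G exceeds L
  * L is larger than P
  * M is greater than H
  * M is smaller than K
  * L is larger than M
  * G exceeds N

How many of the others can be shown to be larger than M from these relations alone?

5

The elements the relations force above M are Q, K, P, L, G — no chain reaches any other.
That is 5.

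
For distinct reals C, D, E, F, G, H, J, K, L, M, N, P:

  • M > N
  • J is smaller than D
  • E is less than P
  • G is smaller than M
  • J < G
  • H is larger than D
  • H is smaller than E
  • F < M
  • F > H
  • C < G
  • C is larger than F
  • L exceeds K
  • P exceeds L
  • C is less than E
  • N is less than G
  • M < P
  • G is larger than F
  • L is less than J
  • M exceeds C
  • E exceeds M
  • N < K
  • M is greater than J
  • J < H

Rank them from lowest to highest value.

N < K < L < J < D < H < F < C < G < M < E < P

Each adjacent pair is fixed by a given relation: N < K; K < L; L < J; J < D; D < H; H < F; F < C; C < G; G < M; M < E; E < P. Chaining them end to end gives the full order.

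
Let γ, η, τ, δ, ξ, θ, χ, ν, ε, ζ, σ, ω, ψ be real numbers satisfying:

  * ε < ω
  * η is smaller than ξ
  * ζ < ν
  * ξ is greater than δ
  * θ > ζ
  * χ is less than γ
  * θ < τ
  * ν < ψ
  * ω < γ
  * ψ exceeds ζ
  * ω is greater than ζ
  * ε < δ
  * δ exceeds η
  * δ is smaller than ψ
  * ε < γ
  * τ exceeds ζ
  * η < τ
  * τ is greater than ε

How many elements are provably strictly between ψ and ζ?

Chaining upward from ζ reaches: ν, ω, θ, γ, τ.
Chaining downward from ψ reaches: ε, η, δ, ν.
Strictly between ζ and ψ are those in both lists: ν — 1 element.

1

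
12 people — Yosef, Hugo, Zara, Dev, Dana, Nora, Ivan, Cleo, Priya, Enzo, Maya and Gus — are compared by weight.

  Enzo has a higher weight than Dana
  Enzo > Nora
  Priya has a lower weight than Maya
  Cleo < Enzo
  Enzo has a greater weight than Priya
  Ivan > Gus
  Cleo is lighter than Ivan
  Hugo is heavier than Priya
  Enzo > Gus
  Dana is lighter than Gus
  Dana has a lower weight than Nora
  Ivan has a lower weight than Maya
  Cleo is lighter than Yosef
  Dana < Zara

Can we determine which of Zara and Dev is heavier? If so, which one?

Following every chain through Zara: below Zara we get Dana.
Dev is not reached, and no chain runs the other way from Dev to Zara.
So the given relations leave the order of Zara and Dev undetermined.

undetermined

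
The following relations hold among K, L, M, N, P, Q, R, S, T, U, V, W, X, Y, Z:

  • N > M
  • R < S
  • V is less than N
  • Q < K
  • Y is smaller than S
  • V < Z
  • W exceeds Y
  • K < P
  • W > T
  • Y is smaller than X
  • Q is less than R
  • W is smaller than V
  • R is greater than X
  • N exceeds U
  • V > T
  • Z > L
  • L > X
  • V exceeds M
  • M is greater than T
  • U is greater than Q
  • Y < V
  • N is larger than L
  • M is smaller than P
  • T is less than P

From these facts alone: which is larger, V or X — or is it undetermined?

undetermined

Following every chain through X: above X we get L, R, Z, N, S; below X we get Y.
V is not reached, and no chain runs the other way from V to X.
So the given relations leave the order of X and V undetermined.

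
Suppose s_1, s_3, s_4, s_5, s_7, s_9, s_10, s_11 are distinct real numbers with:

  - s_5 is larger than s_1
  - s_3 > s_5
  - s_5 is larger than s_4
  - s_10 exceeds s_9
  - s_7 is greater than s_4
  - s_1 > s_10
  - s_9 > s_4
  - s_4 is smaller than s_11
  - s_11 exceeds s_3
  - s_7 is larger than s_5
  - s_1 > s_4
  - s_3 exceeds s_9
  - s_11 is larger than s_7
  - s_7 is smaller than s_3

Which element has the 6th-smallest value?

The consecutive relations fix a unique order: s_4 < s_9 < s_10 < s_1 < s_5 < s_7 < s_3 < s_11.
The 6th smallest is s_7.

s_7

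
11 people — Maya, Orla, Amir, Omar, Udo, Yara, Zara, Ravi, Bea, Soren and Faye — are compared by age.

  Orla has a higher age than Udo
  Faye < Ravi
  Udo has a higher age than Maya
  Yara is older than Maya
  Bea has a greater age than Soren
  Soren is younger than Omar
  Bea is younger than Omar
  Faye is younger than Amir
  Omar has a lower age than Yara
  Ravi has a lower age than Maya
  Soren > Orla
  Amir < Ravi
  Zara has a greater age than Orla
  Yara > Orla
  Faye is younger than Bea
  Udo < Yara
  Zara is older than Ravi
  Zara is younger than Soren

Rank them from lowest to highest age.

Nothing is placed below Faye, so it is least; from there Faye < Amir; Amir < Ravi; Ravi < Maya; Maya < Udo; Udo < Orla; Orla < Zara; Zara < Soren; Soren < Bea; Bea < Omar; Omar < Yara, each given directly.

Faye < Amir < Ravi < Maya < Udo < Orla < Zara < Soren < Bea < Omar < Yara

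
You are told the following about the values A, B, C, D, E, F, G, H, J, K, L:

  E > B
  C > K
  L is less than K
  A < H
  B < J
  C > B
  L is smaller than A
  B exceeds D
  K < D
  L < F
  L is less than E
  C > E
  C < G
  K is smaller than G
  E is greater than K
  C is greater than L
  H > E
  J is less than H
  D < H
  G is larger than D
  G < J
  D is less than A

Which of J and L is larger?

Chaining the given relations: L < K < D < B < E < C < G < J.
So L < J; J is the larger of the two.

J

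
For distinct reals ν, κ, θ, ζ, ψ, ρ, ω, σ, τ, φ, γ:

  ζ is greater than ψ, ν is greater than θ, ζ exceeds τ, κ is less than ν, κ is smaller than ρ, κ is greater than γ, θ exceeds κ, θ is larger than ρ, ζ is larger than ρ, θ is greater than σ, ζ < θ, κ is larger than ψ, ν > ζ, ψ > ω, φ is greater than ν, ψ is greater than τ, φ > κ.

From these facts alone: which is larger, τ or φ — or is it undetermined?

τ < ψ and ψ < κ give τ < κ.
Then κ < ρ extends the chain to ρ.
Then ρ < ζ extends the chain to ζ.
With ζ < θ: τ < ψ < κ < ρ < ζ < θ.
Then θ < ν extends the chain to ν.
With ν < φ: τ < ψ < κ < ρ < ζ < θ < ν < φ.
So φ is larger.

φ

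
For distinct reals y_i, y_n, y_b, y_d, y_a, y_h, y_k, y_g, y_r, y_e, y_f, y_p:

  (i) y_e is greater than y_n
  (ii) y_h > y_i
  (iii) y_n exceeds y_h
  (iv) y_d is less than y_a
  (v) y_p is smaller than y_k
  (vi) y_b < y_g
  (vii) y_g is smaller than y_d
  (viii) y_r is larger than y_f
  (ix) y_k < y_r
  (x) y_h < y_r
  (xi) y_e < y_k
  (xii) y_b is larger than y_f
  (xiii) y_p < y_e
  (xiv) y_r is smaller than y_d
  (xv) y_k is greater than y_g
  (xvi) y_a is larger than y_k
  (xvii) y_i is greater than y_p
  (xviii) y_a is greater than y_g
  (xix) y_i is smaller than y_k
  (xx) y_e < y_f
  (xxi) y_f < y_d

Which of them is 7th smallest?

y_b

Chaining the given pairs: y_p < y_i < y_h < y_n < y_e < y_f < y_b < y_g < y_k < y_r < y_d < y_a.
Counting 7 from the smallest end gives y_b.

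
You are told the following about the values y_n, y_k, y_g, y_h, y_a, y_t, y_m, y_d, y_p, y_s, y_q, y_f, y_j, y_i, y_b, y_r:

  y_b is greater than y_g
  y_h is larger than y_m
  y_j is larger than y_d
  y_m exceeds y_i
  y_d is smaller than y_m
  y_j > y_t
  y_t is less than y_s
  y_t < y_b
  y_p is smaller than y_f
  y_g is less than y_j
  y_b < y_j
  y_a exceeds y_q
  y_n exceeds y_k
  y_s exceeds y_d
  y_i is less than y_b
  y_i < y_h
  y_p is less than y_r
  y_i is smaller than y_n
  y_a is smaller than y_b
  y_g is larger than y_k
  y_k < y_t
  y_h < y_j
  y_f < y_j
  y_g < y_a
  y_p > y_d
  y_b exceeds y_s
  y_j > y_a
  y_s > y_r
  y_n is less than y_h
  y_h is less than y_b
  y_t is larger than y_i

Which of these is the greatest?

Chaining downward from y_j: directly below it, y_d, y_f, y_t, y_g, y_a, y_h, y_b; then y_q, y_i, y_k, y_p, y_n, y_m, y_s; then y_r.
That covers every other element, and nothing is given above y_j, so y_j is the greatest.

y_j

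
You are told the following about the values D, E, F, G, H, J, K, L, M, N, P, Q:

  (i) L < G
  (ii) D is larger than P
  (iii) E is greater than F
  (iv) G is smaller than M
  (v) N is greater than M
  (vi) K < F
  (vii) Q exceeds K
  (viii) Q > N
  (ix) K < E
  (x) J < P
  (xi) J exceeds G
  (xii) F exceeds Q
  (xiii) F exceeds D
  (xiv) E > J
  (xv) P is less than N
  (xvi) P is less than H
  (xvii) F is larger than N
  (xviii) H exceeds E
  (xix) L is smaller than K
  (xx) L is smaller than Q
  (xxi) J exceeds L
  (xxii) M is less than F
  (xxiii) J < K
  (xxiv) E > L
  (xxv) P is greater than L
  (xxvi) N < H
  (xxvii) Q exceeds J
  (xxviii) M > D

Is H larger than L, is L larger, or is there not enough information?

H

Link the given pairs in sequence: L < G; G < J; J < P; P < D; D < M; M < N; N < Q; Q < F; F < E; E < H.
Chaining these gives L < G < J < P < D < M < N < Q < F < E < H.
So H is larger.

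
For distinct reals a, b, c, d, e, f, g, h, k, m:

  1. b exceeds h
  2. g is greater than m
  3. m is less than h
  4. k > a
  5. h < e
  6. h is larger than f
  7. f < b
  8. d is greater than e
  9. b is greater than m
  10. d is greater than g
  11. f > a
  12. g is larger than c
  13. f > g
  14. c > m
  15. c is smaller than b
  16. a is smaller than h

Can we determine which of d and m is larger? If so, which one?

Link the given pairs in sequence: m < c; c < g; g < f; f < h; h < e; e < d.
Together: m < c < g < f < h < e < d.
So d is larger.

d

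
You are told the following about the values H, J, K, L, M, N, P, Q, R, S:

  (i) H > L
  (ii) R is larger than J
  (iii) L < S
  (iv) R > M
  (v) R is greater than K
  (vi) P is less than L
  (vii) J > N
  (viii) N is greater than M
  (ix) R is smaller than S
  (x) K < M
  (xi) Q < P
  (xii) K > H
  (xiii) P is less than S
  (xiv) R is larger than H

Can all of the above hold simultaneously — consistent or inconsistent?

consistent

The single ordering Q < P < L < H < K < M < N < J < R < S satisfies every listed relation, so no contradiction arises.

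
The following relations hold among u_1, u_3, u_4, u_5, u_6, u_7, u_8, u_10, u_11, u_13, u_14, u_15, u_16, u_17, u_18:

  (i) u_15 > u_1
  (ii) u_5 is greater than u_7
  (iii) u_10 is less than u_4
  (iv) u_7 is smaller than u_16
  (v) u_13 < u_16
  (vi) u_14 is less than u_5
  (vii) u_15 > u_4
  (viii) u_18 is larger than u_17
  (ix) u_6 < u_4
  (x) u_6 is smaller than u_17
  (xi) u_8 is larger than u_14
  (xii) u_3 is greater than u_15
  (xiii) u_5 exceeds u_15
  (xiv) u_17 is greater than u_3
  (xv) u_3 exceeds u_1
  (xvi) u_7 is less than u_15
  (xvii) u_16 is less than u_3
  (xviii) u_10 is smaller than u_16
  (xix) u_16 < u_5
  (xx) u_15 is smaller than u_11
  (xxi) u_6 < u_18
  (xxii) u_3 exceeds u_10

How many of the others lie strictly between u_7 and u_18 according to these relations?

The relations place u_7 below u_18. An element lies strictly between them when it is forced above u_7 and also forced below u_18.
Above u_7: {u_15, u_16, u_5, u_3, u_11, u_17}. Below u_18: {u_6, u_10, u_13, u_1, u_4, u_15, u_16, u_3, u_17}.
Intersection: {u_15, u_16, u_3, u_17} — 4.

4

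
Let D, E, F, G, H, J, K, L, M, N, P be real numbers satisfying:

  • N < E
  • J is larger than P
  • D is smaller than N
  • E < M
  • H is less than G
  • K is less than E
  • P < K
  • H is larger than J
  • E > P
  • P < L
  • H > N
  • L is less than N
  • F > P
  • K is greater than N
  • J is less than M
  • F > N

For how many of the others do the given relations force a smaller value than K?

From K the given relations immediately reach P, N.
From those, D, L — 4 in total.
Nothing else is reachable below K; 4 in all.

4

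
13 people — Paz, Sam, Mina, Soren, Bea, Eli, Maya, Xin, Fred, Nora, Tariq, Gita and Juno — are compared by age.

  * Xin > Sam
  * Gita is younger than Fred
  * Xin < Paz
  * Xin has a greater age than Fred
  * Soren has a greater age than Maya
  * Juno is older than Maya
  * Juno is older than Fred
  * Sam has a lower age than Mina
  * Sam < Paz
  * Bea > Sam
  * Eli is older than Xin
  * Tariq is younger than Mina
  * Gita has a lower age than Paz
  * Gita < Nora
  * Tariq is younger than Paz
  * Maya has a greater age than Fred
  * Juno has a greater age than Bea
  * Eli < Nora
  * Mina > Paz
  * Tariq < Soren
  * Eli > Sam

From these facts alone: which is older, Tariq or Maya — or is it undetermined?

undetermined

Following every chain through Tariq: above Tariq we get Paz, Soren, Mina.
Maya is not reached, and no chain runs the other way from Maya to Tariq.
So the given relations leave the order of Tariq and Maya undetermined.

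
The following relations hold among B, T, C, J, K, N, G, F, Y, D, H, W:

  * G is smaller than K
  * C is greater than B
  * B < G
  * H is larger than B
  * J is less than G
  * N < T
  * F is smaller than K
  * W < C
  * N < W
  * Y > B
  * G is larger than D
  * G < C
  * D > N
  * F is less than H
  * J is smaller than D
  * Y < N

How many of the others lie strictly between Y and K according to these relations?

Chaining upward from Y reaches: N, T, D, W, G, C.
Chaining downward from K reaches: F, B, N, J, D, G.
Strictly between Y and K are those in both lists: N, D, G — 3 elements.

3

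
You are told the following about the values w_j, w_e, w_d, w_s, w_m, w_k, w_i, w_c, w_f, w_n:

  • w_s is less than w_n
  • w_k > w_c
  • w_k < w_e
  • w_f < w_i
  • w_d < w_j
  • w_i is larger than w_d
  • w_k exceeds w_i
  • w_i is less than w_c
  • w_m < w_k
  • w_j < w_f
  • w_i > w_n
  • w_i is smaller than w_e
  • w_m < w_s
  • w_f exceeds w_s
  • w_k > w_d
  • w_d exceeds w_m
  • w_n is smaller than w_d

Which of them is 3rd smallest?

Chaining the given pairs: w_m < w_s < w_n < w_d < w_j < w_f < w_i < w_c < w_k < w_e.
Counting 3 from the smallest end gives w_n.

w_n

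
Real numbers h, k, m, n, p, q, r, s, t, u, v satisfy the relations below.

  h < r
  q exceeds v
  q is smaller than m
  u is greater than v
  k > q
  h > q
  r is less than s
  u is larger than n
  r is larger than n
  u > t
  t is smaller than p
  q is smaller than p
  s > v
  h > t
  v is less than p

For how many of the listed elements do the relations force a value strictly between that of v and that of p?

Chaining upward from v reaches: q, k, h, r, m, s, u.
Chaining downward from p reaches: t, q.
Strictly between v and p are those in both lists: q — 1 element.

1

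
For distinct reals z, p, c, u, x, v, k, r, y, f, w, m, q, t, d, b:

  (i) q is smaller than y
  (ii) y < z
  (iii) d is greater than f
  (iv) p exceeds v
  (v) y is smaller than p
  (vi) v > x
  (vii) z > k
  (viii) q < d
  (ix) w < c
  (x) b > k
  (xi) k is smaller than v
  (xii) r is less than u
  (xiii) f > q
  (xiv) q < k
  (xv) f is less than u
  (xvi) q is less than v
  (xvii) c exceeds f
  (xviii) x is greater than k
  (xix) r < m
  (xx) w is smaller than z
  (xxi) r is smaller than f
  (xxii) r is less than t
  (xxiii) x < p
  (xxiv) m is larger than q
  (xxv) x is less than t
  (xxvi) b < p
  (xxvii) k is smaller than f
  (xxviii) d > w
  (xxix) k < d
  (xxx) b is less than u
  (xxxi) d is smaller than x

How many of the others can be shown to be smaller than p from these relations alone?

10

From p the given relations immediately reach y, b, x, v.
From those, q, k, d — 7 in total.
From those, w, f — 9 in total.
From those, r — 10 in total.
No other element is forced below p by the given relations, so the count is 10.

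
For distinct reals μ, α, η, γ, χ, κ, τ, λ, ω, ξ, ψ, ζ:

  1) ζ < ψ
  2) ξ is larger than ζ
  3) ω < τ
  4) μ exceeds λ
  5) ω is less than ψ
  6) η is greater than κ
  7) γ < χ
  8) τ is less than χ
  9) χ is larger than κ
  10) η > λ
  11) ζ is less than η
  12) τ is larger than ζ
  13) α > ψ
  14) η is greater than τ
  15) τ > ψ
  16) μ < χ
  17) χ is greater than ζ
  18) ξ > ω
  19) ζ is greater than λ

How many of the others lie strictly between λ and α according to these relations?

The relations place λ below α. An element lies strictly between them when it is forced above λ and also forced below α.
Above λ: {ζ, ψ, μ, τ, η, ξ, χ}. Below α: {ζ, ω, ψ}.
Intersection: {ζ, ψ} — 2.

2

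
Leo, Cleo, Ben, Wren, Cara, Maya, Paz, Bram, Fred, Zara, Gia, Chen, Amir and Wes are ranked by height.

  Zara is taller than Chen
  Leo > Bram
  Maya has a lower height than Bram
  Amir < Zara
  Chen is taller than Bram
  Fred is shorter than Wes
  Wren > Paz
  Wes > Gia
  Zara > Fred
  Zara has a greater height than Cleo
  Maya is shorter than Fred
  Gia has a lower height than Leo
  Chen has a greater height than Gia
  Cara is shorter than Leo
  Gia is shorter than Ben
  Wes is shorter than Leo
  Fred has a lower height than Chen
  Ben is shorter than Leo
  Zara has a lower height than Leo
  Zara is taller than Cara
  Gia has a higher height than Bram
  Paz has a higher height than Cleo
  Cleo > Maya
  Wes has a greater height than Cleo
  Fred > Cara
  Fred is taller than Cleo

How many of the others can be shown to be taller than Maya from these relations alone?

11

Directly above Maya: Bram, Cleo, Fred.
One step further: Paz, Gia, Wes, Chen, Zara, Leo (9 so far).
One step further: Wren, Ben (11 so far).
No other element is forced above Maya by the given relations, so the count is 11.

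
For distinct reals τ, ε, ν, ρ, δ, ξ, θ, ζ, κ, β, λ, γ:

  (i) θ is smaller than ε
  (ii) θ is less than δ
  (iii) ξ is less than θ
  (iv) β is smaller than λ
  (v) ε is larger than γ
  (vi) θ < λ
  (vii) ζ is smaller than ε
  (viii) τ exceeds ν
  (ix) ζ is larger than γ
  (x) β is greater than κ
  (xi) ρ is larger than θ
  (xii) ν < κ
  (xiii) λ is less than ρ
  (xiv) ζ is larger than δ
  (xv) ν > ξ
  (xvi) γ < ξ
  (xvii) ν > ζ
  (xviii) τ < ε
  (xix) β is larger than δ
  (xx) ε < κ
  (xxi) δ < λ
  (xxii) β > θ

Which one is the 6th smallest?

ν

Piecing the relations together gives one ordering: γ < ξ < θ < δ < ζ < ν < τ < ε < κ < β < λ < ρ.
The 6th smallest is ν.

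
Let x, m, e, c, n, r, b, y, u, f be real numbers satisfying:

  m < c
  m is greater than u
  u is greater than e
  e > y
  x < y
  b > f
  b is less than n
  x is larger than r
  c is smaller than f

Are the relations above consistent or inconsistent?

Every relation is compatible with r < x < y < e < u < m < c < f < b < n; the set is consistent.

consistent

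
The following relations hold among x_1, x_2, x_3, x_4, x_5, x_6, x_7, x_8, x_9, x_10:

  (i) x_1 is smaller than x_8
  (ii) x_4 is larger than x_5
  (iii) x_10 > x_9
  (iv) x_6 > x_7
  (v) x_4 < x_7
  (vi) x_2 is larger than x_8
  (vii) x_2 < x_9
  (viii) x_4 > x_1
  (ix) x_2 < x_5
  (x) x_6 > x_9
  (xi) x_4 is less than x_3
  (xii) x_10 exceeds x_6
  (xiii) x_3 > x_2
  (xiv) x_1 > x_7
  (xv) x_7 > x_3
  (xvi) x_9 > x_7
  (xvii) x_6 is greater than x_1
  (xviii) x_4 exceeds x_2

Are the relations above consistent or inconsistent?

inconsistent

We have x_7 < x_1 stated directly, yet also x_1 < x_8 < x_2 < x_5 < x_4 < x_3 < x_7 by chaining the others — so x_1 < x_7. Contradiction.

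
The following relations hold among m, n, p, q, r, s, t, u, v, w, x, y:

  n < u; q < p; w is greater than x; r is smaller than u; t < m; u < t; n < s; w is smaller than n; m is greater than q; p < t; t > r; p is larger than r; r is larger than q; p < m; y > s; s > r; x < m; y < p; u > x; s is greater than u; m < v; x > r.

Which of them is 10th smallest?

t

Piecing the relations together gives one ordering: q < r < x < w < n < u < s < y < p < t < m < v.
Counting 10 from the smallest end gives t.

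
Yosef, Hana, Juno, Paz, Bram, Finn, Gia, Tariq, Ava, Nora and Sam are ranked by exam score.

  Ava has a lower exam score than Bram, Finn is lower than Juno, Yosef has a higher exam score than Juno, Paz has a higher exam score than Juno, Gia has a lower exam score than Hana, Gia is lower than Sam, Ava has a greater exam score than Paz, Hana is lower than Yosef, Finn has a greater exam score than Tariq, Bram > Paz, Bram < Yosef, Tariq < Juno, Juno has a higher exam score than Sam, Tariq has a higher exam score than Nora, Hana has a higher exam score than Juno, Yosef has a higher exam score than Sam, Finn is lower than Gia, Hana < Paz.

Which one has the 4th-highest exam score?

Chaining the given pairs: Nora < Tariq < Finn < Gia < Sam < Juno < Hana < Paz < Ava < Bram < Yosef.
The 4th largest is Paz.

Paz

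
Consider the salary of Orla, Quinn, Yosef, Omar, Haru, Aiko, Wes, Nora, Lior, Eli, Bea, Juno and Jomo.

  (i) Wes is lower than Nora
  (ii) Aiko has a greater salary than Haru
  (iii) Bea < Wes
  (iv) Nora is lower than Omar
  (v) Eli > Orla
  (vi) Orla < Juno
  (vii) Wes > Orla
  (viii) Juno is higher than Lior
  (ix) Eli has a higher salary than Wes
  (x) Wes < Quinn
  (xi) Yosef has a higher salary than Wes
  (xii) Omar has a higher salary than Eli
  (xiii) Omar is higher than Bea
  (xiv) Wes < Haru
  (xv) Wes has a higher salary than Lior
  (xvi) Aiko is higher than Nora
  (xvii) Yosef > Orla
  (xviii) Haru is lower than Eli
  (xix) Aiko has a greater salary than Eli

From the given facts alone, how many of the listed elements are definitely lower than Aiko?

7

From Aiko the given relations immediately reach Haru, Eli, Nora.
From those, Orla, Wes — 5 in total.
From those, Bea, Lior — 7 in total.
Nothing else is reachable below Aiko; 7 in all.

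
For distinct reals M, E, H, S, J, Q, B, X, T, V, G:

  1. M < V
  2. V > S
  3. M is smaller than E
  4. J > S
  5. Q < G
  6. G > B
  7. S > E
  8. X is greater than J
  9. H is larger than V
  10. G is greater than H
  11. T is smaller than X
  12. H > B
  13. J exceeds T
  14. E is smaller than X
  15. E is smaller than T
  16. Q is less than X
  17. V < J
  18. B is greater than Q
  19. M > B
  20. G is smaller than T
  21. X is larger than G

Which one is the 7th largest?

Chaining the given pairs: Q < B < M < E < S < V < H < G < T < J < X.
The 7th largest is S.

S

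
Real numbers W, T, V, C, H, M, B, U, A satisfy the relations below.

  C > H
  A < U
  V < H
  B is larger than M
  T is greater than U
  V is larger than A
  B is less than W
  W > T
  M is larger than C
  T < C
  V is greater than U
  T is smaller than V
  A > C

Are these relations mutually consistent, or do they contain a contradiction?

We have C < A stated directly, yet also A < U < T < V < H < C by chaining the others — so A < C. Contradiction.

inconsistent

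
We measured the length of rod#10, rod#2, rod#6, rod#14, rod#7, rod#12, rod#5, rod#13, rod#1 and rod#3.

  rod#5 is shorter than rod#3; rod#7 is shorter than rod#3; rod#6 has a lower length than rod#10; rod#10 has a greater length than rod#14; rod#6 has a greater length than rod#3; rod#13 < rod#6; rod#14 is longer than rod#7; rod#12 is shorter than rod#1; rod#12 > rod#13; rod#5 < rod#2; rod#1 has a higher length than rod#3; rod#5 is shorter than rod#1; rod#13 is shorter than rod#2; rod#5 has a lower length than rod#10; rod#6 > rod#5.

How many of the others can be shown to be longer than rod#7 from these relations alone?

The elements the relations force above rod#7 are rod#3, rod#14, rod#6, rod#1, rod#10 — no chain reaches any other.
That is 5.

5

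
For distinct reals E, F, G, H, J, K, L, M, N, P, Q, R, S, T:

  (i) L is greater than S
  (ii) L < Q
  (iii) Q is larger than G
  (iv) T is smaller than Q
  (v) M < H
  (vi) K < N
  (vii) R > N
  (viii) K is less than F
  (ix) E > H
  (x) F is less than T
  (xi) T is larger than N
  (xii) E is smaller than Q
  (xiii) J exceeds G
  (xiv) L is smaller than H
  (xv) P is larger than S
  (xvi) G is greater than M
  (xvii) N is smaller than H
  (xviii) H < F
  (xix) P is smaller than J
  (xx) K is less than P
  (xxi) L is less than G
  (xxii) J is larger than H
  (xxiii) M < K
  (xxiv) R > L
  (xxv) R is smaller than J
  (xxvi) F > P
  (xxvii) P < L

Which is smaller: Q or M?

The relevant relations are M < K; K < P; P < L; L < H; H < F; F < T; T < Q.
Chaining these gives M < K < P < L < H < F < T < Q.
So M < Q; M is the smaller of the two.

M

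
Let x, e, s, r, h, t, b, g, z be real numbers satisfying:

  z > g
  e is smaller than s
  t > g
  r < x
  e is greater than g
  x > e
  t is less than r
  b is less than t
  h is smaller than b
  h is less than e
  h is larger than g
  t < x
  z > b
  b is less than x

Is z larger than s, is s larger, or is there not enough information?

undetermined

Following every chain through s: below s we get g, h, e.
z is not reached, and no chain runs the other way from z to s.
So the given relations leave the order of s and z undetermined.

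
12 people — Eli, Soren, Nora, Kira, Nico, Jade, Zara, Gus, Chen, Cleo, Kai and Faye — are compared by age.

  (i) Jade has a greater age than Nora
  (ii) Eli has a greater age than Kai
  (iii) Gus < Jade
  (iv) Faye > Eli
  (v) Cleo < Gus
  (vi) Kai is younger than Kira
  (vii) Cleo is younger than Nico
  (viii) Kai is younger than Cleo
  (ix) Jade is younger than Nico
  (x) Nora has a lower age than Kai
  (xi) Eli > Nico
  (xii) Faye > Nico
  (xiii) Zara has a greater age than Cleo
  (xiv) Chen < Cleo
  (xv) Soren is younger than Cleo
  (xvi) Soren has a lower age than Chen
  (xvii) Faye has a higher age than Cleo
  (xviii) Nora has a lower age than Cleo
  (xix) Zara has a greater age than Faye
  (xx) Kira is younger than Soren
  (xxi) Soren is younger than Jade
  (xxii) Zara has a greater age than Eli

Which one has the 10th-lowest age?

Eli

Piecing the relations together gives one ordering: Nora < Kai < Kira < Soren < Chen < Cleo < Gus < Jade < Nico < Eli < Faye < Zara.
Counting 10 from the smallest end gives Eli.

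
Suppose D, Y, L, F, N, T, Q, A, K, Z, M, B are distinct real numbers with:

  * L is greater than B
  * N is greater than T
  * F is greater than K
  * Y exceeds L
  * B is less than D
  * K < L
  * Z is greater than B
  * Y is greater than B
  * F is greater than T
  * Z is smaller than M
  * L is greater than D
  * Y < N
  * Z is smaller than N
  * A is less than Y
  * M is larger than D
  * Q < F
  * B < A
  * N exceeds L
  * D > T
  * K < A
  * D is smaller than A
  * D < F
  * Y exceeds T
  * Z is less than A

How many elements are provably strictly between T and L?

1

Chaining upward from T reaches: D, A, M, Y, F, N.
Chaining downward from L reaches: K, B, D.
Strictly between T and L are those in both lists: D — 1 element.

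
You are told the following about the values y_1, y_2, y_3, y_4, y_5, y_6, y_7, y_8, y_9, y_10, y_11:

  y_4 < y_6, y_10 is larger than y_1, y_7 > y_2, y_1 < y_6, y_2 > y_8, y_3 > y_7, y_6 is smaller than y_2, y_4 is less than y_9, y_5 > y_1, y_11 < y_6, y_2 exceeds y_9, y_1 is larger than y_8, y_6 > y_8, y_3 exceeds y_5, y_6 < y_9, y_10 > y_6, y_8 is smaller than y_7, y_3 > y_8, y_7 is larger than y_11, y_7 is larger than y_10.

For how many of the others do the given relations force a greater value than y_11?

Directly above y_11: y_6, y_7.
One step further: y_9, y_2, y_10, y_3 (6 so far).
Nothing else is reachable above y_11; 6 in all.

6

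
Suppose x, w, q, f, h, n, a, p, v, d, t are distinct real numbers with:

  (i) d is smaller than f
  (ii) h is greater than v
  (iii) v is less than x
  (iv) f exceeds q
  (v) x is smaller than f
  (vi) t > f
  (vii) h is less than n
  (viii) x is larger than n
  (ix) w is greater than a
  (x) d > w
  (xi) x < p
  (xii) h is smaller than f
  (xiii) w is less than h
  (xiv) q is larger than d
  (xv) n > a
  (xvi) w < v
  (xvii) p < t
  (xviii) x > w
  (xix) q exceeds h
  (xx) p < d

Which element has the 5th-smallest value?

n

Chaining the given pairs: a < w < v < h < n < x < p < d < q < f < t.
Counting 5 from the smallest end gives n.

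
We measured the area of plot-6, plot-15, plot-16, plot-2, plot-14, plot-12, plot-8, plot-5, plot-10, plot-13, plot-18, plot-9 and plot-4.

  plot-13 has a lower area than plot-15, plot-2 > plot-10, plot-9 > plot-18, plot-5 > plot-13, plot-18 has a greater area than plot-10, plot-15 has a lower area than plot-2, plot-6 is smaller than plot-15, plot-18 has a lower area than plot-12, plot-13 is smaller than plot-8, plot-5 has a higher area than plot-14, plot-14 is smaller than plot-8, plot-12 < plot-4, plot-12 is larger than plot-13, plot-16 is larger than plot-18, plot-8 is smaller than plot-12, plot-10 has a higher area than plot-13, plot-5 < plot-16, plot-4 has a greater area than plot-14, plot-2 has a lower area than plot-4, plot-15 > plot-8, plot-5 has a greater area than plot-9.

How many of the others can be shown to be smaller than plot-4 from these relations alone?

From plot-4 the given relations immediately reach plot-14, plot-12, plot-2.
From those, plot-13, plot-8, plot-10, plot-18, plot-15 — 8 in total.
From those, plot-6 — 9 in total.
No other element is forced below plot-4 by the given relations, so the count is 9.

9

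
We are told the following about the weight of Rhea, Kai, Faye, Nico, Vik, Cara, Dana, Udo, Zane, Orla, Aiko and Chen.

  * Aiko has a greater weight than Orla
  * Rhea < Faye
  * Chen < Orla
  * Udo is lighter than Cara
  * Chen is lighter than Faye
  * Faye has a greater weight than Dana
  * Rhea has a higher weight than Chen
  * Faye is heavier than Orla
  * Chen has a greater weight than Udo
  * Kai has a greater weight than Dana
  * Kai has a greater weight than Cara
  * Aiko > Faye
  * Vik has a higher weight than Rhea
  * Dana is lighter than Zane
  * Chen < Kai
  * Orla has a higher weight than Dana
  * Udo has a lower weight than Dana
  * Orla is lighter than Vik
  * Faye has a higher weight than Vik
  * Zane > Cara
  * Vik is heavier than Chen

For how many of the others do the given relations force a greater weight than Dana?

The elements the relations force above Dana are Kai, Orla, Vik, Faye, Aiko, Zane — no chain reaches any other.
That is 6.

6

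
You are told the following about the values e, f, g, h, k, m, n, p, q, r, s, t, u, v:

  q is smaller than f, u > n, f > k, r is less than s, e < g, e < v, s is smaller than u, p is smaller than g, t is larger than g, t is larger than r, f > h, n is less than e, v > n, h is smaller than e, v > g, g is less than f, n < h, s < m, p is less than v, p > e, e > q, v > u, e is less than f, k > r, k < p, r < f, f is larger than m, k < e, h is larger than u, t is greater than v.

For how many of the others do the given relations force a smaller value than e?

7

The elements the relations force below e are n, r, s, u, k, q, h — no chain reaches any other.
That is 7.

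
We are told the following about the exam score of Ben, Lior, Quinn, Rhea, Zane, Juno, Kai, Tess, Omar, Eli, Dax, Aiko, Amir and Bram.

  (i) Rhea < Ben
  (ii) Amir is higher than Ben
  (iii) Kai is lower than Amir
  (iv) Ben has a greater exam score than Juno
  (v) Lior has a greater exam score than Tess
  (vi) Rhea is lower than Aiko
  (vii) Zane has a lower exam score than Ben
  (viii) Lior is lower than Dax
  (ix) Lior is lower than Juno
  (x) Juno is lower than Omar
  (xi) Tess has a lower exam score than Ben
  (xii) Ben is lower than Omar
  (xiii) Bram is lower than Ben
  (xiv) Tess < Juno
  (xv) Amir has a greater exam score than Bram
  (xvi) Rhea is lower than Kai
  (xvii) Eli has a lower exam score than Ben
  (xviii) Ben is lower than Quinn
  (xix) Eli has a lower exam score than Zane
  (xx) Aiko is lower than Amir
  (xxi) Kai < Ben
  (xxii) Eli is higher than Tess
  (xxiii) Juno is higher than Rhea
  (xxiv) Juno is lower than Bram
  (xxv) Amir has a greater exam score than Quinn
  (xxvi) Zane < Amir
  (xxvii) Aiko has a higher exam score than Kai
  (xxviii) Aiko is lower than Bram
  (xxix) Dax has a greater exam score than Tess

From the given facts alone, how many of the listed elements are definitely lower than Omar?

10

Directly below Omar: Juno, Ben.
One step further: Rhea, Kai, Tess, Eli, Lior, Zane, Bram (9 so far).
One step further: Aiko (10 so far).
Nothing else is reachable below Omar; 10 in all.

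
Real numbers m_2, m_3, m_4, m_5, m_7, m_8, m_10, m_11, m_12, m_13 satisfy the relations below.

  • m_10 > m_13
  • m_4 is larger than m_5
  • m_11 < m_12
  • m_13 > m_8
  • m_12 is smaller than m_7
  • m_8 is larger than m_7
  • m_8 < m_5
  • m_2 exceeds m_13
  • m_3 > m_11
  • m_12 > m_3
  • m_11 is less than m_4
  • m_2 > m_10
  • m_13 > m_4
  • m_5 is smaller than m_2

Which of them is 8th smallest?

m_13

Chaining the given pairs: m_11 < m_3 < m_12 < m_7 < m_8 < m_5 < m_4 < m_13 < m_10 < m_2.
The 8th smallest is m_13.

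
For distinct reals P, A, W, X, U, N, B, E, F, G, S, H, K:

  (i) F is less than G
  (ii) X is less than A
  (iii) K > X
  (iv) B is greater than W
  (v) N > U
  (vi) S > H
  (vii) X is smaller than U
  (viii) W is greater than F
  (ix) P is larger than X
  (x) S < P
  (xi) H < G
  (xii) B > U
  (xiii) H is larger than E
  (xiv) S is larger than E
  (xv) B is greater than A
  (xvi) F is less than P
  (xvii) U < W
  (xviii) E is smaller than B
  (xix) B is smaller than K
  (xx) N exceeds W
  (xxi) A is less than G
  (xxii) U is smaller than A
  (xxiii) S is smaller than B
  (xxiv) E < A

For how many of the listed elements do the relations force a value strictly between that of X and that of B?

Chaining upward from X reaches: U, A, W, N, P, K, G.
Chaining downward from B reaches: U, E, F, A, H, S, W.
Strictly between X and B are those in both lists: U, A, W — 3 elements.

3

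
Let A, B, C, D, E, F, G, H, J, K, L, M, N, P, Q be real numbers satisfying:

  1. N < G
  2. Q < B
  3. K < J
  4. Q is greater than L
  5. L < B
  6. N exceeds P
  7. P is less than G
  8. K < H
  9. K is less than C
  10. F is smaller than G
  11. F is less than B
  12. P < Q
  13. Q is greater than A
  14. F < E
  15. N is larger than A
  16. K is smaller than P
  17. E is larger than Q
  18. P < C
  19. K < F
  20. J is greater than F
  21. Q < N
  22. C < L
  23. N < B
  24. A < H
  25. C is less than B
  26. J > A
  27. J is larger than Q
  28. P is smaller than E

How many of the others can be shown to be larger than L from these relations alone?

Directly above L: Q, B.
One step further: N, J, E (5 so far).
One step further: G (6 so far).
Nothing else is reachable above L; 6 in all.

6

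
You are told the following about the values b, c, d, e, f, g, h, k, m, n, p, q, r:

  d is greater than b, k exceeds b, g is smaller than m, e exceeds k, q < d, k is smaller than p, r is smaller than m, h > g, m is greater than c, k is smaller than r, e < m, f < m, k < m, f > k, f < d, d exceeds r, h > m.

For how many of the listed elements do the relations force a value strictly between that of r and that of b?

The relations place b below r. An element lies strictly between them when it is forced above b and also forced below r.
Above b: {k, p, f, e, m, d, h}. Below r: {k}.
Intersection: {k} — 1.

1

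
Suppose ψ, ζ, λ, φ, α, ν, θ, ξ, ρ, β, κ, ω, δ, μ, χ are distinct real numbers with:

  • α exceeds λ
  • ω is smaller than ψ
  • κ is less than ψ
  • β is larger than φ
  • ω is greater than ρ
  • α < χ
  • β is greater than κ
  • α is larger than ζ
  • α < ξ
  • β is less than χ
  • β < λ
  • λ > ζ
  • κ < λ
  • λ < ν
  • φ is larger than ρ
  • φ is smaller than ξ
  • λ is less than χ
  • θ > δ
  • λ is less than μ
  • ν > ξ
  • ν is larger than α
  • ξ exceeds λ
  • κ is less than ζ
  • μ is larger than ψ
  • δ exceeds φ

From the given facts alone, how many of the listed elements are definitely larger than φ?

From φ the given relations immediately reach δ, β, ξ.
From those, λ, χ, θ, ν — 7 in total.
From those, α, μ — 9 in total.
Nothing else is reachable above φ; 9 in all.

9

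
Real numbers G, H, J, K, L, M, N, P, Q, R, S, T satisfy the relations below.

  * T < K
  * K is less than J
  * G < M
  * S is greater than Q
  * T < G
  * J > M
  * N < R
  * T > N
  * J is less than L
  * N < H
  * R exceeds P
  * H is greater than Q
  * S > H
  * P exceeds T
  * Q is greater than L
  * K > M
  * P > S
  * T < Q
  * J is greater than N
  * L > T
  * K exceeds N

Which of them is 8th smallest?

Chaining the given pairs: N < T < G < M < K < J < L < Q < H < S < P < R.
Counting 8 from the smallest end gives Q.

Q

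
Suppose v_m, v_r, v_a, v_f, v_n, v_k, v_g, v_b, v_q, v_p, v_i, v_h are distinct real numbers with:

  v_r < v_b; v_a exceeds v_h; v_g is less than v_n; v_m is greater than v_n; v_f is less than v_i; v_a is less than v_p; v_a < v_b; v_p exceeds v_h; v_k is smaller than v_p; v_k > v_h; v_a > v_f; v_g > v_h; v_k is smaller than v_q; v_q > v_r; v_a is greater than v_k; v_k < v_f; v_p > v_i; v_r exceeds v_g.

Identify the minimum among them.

Chaining upward from v_h: directly above it, v_g, v_k, v_a, v_p; then v_f, v_r, v_b, v_n, v_q; then v_i, v_m.
That covers every other element, and nothing is given below v_h, so v_h is the minimum.

v_h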